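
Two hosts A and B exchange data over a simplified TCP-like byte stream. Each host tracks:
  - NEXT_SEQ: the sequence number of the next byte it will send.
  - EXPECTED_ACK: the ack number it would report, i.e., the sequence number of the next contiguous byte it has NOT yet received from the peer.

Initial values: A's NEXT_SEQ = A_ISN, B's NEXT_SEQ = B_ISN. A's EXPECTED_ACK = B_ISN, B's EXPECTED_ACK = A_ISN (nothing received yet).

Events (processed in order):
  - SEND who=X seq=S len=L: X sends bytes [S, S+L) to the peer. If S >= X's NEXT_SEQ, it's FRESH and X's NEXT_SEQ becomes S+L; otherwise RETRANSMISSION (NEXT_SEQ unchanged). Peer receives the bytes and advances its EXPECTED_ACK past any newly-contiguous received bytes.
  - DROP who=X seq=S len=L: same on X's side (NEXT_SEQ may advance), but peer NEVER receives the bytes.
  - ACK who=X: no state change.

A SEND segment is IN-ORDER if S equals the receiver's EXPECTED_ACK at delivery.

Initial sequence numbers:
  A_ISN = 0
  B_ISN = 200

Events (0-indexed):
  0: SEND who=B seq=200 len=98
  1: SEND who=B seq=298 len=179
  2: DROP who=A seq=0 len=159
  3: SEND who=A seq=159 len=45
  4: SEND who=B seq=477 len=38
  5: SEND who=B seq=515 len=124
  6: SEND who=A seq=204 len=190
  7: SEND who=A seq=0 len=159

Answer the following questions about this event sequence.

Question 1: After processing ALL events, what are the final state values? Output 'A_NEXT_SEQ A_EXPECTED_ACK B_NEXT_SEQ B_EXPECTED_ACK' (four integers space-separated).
Answer: 394 639 639 394

Derivation:
After event 0: A_seq=0 A_ack=298 B_seq=298 B_ack=0
After event 1: A_seq=0 A_ack=477 B_seq=477 B_ack=0
After event 2: A_seq=159 A_ack=477 B_seq=477 B_ack=0
After event 3: A_seq=204 A_ack=477 B_seq=477 B_ack=0
After event 4: A_seq=204 A_ack=515 B_seq=515 B_ack=0
After event 5: A_seq=204 A_ack=639 B_seq=639 B_ack=0
After event 6: A_seq=394 A_ack=639 B_seq=639 B_ack=0
After event 7: A_seq=394 A_ack=639 B_seq=639 B_ack=394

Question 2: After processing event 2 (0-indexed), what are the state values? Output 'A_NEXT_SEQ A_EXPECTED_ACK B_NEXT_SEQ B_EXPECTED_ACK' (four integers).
After event 0: A_seq=0 A_ack=298 B_seq=298 B_ack=0
After event 1: A_seq=0 A_ack=477 B_seq=477 B_ack=0
After event 2: A_seq=159 A_ack=477 B_seq=477 B_ack=0

159 477 477 0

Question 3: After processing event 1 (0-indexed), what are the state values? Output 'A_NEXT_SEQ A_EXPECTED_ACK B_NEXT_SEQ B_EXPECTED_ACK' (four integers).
After event 0: A_seq=0 A_ack=298 B_seq=298 B_ack=0
After event 1: A_seq=0 A_ack=477 B_seq=477 B_ack=0

0 477 477 0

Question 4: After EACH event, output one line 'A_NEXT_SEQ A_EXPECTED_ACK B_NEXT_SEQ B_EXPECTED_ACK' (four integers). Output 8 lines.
0 298 298 0
0 477 477 0
159 477 477 0
204 477 477 0
204 515 515 0
204 639 639 0
394 639 639 0
394 639 639 394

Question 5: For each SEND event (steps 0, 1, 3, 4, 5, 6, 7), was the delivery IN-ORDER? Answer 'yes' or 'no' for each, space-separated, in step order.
Answer: yes yes no yes yes no yes

Derivation:
Step 0: SEND seq=200 -> in-order
Step 1: SEND seq=298 -> in-order
Step 3: SEND seq=159 -> out-of-order
Step 4: SEND seq=477 -> in-order
Step 5: SEND seq=515 -> in-order
Step 6: SEND seq=204 -> out-of-order
Step 7: SEND seq=0 -> in-order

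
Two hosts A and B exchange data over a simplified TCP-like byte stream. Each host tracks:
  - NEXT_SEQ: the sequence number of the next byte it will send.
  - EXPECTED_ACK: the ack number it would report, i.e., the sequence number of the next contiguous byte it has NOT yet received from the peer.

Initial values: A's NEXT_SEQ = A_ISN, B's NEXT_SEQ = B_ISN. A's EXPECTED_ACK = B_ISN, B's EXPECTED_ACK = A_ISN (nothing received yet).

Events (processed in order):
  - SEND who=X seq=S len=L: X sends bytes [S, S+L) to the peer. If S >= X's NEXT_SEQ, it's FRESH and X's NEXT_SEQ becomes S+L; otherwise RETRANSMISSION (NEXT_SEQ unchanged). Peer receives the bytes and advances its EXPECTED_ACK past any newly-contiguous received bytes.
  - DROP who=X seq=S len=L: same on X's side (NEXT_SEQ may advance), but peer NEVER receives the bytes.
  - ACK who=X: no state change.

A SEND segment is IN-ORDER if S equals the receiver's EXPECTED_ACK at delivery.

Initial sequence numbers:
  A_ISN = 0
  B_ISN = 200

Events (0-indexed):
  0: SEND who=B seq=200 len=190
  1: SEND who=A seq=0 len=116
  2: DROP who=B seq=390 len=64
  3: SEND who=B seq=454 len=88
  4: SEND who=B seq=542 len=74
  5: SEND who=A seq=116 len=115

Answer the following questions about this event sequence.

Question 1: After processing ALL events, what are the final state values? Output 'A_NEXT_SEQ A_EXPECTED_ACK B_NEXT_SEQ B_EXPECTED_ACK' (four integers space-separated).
After event 0: A_seq=0 A_ack=390 B_seq=390 B_ack=0
After event 1: A_seq=116 A_ack=390 B_seq=390 B_ack=116
After event 2: A_seq=116 A_ack=390 B_seq=454 B_ack=116
After event 3: A_seq=116 A_ack=390 B_seq=542 B_ack=116
After event 4: A_seq=116 A_ack=390 B_seq=616 B_ack=116
After event 5: A_seq=231 A_ack=390 B_seq=616 B_ack=231

Answer: 231 390 616 231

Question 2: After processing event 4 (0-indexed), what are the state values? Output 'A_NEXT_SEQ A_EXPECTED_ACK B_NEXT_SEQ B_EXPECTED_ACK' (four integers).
After event 0: A_seq=0 A_ack=390 B_seq=390 B_ack=0
After event 1: A_seq=116 A_ack=390 B_seq=390 B_ack=116
After event 2: A_seq=116 A_ack=390 B_seq=454 B_ack=116
After event 3: A_seq=116 A_ack=390 B_seq=542 B_ack=116
After event 4: A_seq=116 A_ack=390 B_seq=616 B_ack=116

116 390 616 116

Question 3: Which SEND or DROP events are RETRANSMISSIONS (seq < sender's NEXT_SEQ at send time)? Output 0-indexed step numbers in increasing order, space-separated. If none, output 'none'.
Step 0: SEND seq=200 -> fresh
Step 1: SEND seq=0 -> fresh
Step 2: DROP seq=390 -> fresh
Step 3: SEND seq=454 -> fresh
Step 4: SEND seq=542 -> fresh
Step 5: SEND seq=116 -> fresh

Answer: none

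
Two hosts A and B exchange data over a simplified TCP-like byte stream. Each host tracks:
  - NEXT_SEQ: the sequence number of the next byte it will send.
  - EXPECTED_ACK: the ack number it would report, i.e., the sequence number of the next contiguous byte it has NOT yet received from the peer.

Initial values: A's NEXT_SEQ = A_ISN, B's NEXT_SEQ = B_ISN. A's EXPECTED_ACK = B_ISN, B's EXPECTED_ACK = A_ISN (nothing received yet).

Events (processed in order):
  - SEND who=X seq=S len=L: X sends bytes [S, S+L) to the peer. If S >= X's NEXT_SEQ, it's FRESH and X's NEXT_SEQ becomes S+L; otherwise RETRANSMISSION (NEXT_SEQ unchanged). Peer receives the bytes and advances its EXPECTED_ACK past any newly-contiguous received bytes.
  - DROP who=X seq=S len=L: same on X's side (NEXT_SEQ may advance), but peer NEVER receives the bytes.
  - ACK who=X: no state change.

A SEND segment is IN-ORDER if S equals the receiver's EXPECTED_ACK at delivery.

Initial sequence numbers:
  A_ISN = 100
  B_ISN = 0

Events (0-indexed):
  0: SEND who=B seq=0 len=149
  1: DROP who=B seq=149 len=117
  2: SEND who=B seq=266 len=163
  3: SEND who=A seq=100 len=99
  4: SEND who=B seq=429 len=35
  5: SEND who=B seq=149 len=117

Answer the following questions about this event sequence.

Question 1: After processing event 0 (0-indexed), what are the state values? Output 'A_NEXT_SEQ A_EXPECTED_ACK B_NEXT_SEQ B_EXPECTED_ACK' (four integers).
After event 0: A_seq=100 A_ack=149 B_seq=149 B_ack=100

100 149 149 100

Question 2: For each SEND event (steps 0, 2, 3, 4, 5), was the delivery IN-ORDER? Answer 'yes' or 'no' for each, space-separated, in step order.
Answer: yes no yes no yes

Derivation:
Step 0: SEND seq=0 -> in-order
Step 2: SEND seq=266 -> out-of-order
Step 3: SEND seq=100 -> in-order
Step 4: SEND seq=429 -> out-of-order
Step 5: SEND seq=149 -> in-order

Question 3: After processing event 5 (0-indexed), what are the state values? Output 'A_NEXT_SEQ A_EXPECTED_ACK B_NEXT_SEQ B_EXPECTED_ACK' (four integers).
After event 0: A_seq=100 A_ack=149 B_seq=149 B_ack=100
After event 1: A_seq=100 A_ack=149 B_seq=266 B_ack=100
After event 2: A_seq=100 A_ack=149 B_seq=429 B_ack=100
After event 3: A_seq=199 A_ack=149 B_seq=429 B_ack=199
After event 4: A_seq=199 A_ack=149 B_seq=464 B_ack=199
After event 5: A_seq=199 A_ack=464 B_seq=464 B_ack=199

199 464 464 199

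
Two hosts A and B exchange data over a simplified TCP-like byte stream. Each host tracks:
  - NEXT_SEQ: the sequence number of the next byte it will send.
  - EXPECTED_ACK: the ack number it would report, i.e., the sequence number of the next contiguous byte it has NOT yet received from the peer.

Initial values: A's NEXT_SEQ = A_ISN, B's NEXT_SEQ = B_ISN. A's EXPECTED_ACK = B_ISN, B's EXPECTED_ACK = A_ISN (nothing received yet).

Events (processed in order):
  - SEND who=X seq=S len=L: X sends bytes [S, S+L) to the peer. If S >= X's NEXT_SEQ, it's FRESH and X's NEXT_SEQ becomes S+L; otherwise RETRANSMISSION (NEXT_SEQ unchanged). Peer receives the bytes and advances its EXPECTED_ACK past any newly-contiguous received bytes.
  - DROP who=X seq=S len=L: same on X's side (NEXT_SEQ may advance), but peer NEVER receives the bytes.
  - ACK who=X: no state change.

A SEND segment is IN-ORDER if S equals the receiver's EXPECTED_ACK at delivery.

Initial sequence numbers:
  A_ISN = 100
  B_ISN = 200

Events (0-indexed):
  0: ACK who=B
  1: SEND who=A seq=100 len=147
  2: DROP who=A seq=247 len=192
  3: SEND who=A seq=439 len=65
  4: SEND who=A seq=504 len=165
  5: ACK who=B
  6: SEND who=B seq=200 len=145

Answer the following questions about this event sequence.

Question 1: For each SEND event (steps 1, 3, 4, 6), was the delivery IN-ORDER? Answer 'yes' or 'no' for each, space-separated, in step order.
Answer: yes no no yes

Derivation:
Step 1: SEND seq=100 -> in-order
Step 3: SEND seq=439 -> out-of-order
Step 4: SEND seq=504 -> out-of-order
Step 6: SEND seq=200 -> in-order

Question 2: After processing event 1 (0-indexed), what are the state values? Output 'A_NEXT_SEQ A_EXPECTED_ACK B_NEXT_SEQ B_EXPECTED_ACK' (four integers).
After event 0: A_seq=100 A_ack=200 B_seq=200 B_ack=100
After event 1: A_seq=247 A_ack=200 B_seq=200 B_ack=247

247 200 200 247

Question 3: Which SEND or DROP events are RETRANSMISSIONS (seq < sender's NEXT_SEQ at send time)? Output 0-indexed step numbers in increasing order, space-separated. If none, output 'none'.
Step 1: SEND seq=100 -> fresh
Step 2: DROP seq=247 -> fresh
Step 3: SEND seq=439 -> fresh
Step 4: SEND seq=504 -> fresh
Step 6: SEND seq=200 -> fresh

Answer: none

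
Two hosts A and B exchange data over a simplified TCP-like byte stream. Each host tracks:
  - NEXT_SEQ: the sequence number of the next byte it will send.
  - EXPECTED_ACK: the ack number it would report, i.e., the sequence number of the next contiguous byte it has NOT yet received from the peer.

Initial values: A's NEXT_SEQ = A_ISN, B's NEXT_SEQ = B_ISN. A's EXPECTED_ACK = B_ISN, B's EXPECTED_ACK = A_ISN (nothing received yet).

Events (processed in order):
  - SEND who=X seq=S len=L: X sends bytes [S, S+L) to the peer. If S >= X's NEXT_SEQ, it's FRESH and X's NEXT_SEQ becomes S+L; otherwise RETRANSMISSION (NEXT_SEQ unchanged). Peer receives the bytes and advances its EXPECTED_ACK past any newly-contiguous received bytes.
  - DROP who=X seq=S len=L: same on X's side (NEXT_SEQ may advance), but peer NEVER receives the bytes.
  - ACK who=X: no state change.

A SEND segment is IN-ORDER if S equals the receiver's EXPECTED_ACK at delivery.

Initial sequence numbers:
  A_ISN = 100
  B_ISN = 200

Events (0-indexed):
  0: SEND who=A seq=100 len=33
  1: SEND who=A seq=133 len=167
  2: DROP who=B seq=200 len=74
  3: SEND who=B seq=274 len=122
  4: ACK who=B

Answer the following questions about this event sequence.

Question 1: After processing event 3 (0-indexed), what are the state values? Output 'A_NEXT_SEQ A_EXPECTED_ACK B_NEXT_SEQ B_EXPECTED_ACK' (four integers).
After event 0: A_seq=133 A_ack=200 B_seq=200 B_ack=133
After event 1: A_seq=300 A_ack=200 B_seq=200 B_ack=300
After event 2: A_seq=300 A_ack=200 B_seq=274 B_ack=300
After event 3: A_seq=300 A_ack=200 B_seq=396 B_ack=300

300 200 396 300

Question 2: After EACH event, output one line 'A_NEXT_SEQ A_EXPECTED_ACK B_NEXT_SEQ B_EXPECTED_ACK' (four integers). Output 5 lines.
133 200 200 133
300 200 200 300
300 200 274 300
300 200 396 300
300 200 396 300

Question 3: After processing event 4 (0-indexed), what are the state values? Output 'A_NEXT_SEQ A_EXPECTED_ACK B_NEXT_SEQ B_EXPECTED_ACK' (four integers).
After event 0: A_seq=133 A_ack=200 B_seq=200 B_ack=133
After event 1: A_seq=300 A_ack=200 B_seq=200 B_ack=300
After event 2: A_seq=300 A_ack=200 B_seq=274 B_ack=300
After event 3: A_seq=300 A_ack=200 B_seq=396 B_ack=300
After event 4: A_seq=300 A_ack=200 B_seq=396 B_ack=300

300 200 396 300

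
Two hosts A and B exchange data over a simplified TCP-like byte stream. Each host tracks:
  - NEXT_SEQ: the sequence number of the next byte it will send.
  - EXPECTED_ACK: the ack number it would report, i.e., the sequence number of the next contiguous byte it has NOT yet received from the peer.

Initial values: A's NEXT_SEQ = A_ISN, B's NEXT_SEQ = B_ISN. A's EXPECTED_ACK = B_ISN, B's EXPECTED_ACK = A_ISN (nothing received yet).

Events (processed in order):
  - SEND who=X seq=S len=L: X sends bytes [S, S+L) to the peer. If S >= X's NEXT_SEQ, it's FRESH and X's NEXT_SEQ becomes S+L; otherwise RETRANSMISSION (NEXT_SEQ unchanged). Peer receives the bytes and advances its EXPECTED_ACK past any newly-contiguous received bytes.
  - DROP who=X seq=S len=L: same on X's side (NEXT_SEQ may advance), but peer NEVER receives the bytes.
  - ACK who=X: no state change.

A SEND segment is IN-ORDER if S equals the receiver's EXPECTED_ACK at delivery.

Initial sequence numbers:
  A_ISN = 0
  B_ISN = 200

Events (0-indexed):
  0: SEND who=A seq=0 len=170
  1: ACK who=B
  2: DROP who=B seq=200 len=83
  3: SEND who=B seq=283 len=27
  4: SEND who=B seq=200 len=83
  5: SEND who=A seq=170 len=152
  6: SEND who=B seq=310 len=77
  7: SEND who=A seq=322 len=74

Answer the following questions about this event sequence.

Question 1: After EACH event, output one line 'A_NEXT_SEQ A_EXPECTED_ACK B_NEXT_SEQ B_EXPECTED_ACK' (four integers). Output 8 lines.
170 200 200 170
170 200 200 170
170 200 283 170
170 200 310 170
170 310 310 170
322 310 310 322
322 387 387 322
396 387 387 396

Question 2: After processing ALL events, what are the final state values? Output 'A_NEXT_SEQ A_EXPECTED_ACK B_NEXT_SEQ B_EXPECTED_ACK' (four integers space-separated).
Answer: 396 387 387 396

Derivation:
After event 0: A_seq=170 A_ack=200 B_seq=200 B_ack=170
After event 1: A_seq=170 A_ack=200 B_seq=200 B_ack=170
After event 2: A_seq=170 A_ack=200 B_seq=283 B_ack=170
After event 3: A_seq=170 A_ack=200 B_seq=310 B_ack=170
After event 4: A_seq=170 A_ack=310 B_seq=310 B_ack=170
After event 5: A_seq=322 A_ack=310 B_seq=310 B_ack=322
After event 6: A_seq=322 A_ack=387 B_seq=387 B_ack=322
After event 7: A_seq=396 A_ack=387 B_seq=387 B_ack=396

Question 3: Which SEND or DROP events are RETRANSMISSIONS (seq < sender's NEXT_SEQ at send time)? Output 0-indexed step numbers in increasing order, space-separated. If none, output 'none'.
Step 0: SEND seq=0 -> fresh
Step 2: DROP seq=200 -> fresh
Step 3: SEND seq=283 -> fresh
Step 4: SEND seq=200 -> retransmit
Step 5: SEND seq=170 -> fresh
Step 6: SEND seq=310 -> fresh
Step 7: SEND seq=322 -> fresh

Answer: 4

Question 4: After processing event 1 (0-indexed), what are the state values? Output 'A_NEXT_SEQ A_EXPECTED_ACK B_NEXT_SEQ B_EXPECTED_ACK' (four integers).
After event 0: A_seq=170 A_ack=200 B_seq=200 B_ack=170
After event 1: A_seq=170 A_ack=200 B_seq=200 B_ack=170

170 200 200 170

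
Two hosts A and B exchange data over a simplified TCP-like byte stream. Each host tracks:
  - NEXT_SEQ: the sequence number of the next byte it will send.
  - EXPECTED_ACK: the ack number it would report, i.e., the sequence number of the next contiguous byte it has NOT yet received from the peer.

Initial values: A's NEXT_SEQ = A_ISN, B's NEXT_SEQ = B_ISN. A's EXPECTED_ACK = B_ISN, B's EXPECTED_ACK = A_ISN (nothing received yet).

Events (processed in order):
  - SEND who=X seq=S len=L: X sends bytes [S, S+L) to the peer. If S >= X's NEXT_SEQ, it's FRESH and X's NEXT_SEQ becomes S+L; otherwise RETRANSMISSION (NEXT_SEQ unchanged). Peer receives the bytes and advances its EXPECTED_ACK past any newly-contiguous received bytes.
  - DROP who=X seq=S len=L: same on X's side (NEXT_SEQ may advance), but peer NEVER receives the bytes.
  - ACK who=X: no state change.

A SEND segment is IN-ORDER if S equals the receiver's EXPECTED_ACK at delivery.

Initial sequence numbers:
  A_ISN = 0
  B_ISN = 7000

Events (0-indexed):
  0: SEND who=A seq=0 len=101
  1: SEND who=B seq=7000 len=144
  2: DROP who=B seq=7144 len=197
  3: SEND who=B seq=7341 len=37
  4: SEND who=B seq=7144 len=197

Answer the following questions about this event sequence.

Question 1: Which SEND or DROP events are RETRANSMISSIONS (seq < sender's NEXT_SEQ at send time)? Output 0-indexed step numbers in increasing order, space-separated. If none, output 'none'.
Step 0: SEND seq=0 -> fresh
Step 1: SEND seq=7000 -> fresh
Step 2: DROP seq=7144 -> fresh
Step 3: SEND seq=7341 -> fresh
Step 4: SEND seq=7144 -> retransmit

Answer: 4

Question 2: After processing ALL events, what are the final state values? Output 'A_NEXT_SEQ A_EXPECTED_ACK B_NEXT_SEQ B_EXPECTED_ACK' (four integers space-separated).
Answer: 101 7378 7378 101

Derivation:
After event 0: A_seq=101 A_ack=7000 B_seq=7000 B_ack=101
After event 1: A_seq=101 A_ack=7144 B_seq=7144 B_ack=101
After event 2: A_seq=101 A_ack=7144 B_seq=7341 B_ack=101
After event 3: A_seq=101 A_ack=7144 B_seq=7378 B_ack=101
After event 4: A_seq=101 A_ack=7378 B_seq=7378 B_ack=101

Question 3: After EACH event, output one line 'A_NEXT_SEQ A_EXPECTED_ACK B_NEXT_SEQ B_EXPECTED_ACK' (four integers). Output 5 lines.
101 7000 7000 101
101 7144 7144 101
101 7144 7341 101
101 7144 7378 101
101 7378 7378 101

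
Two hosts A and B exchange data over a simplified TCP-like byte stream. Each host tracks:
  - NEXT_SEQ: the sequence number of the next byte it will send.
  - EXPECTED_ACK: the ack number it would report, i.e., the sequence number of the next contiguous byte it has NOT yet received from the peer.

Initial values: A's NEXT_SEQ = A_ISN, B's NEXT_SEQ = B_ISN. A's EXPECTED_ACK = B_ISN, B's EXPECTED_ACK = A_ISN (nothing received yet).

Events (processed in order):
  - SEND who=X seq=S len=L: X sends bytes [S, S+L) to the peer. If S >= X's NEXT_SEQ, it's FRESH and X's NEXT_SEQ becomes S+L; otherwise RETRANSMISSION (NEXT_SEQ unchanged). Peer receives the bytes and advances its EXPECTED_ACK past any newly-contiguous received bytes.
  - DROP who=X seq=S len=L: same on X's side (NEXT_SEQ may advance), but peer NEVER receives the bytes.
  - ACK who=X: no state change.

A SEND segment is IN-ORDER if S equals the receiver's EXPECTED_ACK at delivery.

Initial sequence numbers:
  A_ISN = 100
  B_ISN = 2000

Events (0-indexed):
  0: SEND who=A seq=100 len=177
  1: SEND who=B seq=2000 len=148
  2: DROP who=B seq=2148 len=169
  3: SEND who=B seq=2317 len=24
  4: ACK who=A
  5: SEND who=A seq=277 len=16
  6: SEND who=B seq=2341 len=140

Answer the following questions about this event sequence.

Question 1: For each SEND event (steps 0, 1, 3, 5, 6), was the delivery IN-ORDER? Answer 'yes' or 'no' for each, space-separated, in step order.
Step 0: SEND seq=100 -> in-order
Step 1: SEND seq=2000 -> in-order
Step 3: SEND seq=2317 -> out-of-order
Step 5: SEND seq=277 -> in-order
Step 6: SEND seq=2341 -> out-of-order

Answer: yes yes no yes no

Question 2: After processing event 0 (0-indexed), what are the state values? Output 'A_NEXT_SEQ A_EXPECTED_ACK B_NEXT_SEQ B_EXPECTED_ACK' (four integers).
After event 0: A_seq=277 A_ack=2000 B_seq=2000 B_ack=277

277 2000 2000 277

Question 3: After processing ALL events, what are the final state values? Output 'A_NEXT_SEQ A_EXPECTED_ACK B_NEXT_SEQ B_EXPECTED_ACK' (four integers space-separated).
After event 0: A_seq=277 A_ack=2000 B_seq=2000 B_ack=277
After event 1: A_seq=277 A_ack=2148 B_seq=2148 B_ack=277
After event 2: A_seq=277 A_ack=2148 B_seq=2317 B_ack=277
After event 3: A_seq=277 A_ack=2148 B_seq=2341 B_ack=277
After event 4: A_seq=277 A_ack=2148 B_seq=2341 B_ack=277
After event 5: A_seq=293 A_ack=2148 B_seq=2341 B_ack=293
After event 6: A_seq=293 A_ack=2148 B_seq=2481 B_ack=293

Answer: 293 2148 2481 293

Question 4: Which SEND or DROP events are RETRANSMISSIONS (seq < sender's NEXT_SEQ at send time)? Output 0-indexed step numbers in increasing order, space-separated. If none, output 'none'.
Answer: none

Derivation:
Step 0: SEND seq=100 -> fresh
Step 1: SEND seq=2000 -> fresh
Step 2: DROP seq=2148 -> fresh
Step 3: SEND seq=2317 -> fresh
Step 5: SEND seq=277 -> fresh
Step 6: SEND seq=2341 -> fresh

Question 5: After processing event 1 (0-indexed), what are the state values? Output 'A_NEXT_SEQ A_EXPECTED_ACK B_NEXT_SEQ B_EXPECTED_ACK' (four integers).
After event 0: A_seq=277 A_ack=2000 B_seq=2000 B_ack=277
After event 1: A_seq=277 A_ack=2148 B_seq=2148 B_ack=277

277 2148 2148 277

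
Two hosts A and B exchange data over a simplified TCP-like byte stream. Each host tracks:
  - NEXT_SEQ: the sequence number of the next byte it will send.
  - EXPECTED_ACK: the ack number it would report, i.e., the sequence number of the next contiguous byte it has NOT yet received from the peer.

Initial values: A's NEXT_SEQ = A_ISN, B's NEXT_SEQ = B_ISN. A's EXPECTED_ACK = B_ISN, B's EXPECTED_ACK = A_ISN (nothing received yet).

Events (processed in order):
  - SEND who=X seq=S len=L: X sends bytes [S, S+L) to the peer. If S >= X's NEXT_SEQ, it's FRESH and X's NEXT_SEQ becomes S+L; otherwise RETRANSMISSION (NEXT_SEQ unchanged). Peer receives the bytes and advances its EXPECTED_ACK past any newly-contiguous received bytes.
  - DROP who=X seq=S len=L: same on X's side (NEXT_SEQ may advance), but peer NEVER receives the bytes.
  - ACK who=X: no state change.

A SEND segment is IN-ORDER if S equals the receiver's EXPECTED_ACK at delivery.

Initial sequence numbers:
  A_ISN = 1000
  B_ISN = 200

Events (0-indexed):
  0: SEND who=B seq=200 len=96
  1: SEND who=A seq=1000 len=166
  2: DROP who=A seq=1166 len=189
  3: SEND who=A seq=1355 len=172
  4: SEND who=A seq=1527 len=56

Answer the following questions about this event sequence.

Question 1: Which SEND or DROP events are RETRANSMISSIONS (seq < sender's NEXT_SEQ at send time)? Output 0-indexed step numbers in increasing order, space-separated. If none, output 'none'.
Step 0: SEND seq=200 -> fresh
Step 1: SEND seq=1000 -> fresh
Step 2: DROP seq=1166 -> fresh
Step 3: SEND seq=1355 -> fresh
Step 4: SEND seq=1527 -> fresh

Answer: none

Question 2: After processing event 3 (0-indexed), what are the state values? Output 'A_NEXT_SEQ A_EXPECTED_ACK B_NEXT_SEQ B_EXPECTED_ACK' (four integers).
After event 0: A_seq=1000 A_ack=296 B_seq=296 B_ack=1000
After event 1: A_seq=1166 A_ack=296 B_seq=296 B_ack=1166
After event 2: A_seq=1355 A_ack=296 B_seq=296 B_ack=1166
After event 3: A_seq=1527 A_ack=296 B_seq=296 B_ack=1166

1527 296 296 1166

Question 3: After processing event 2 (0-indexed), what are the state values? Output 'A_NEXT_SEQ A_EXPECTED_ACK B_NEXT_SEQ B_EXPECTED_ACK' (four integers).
After event 0: A_seq=1000 A_ack=296 B_seq=296 B_ack=1000
After event 1: A_seq=1166 A_ack=296 B_seq=296 B_ack=1166
After event 2: A_seq=1355 A_ack=296 B_seq=296 B_ack=1166

1355 296 296 1166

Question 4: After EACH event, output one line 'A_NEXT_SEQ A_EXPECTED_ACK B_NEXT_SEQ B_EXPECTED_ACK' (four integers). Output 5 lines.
1000 296 296 1000
1166 296 296 1166
1355 296 296 1166
1527 296 296 1166
1583 296 296 1166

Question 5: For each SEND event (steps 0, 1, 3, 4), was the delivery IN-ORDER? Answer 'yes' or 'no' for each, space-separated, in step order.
Answer: yes yes no no

Derivation:
Step 0: SEND seq=200 -> in-order
Step 1: SEND seq=1000 -> in-order
Step 3: SEND seq=1355 -> out-of-order
Step 4: SEND seq=1527 -> out-of-order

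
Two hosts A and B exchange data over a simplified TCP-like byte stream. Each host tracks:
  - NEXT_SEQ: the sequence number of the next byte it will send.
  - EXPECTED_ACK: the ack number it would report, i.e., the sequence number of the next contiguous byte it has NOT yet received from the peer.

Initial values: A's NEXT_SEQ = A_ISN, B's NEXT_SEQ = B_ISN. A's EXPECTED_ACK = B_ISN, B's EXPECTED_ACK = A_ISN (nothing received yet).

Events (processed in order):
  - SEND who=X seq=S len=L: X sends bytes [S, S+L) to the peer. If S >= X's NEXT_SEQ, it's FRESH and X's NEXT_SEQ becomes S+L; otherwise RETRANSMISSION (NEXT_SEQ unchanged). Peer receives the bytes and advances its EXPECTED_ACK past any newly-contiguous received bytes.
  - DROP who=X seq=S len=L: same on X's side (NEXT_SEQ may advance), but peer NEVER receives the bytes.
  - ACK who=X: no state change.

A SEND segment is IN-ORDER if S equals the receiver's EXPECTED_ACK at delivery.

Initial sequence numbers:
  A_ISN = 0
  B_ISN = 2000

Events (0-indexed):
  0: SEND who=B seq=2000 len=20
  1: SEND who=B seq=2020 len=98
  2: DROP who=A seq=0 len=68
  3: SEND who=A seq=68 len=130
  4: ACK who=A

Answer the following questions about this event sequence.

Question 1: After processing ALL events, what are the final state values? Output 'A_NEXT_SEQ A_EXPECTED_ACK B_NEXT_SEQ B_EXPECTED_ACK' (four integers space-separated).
After event 0: A_seq=0 A_ack=2020 B_seq=2020 B_ack=0
After event 1: A_seq=0 A_ack=2118 B_seq=2118 B_ack=0
After event 2: A_seq=68 A_ack=2118 B_seq=2118 B_ack=0
After event 3: A_seq=198 A_ack=2118 B_seq=2118 B_ack=0
After event 4: A_seq=198 A_ack=2118 B_seq=2118 B_ack=0

Answer: 198 2118 2118 0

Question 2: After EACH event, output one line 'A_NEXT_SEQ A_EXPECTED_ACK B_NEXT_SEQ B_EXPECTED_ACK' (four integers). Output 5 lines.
0 2020 2020 0
0 2118 2118 0
68 2118 2118 0
198 2118 2118 0
198 2118 2118 0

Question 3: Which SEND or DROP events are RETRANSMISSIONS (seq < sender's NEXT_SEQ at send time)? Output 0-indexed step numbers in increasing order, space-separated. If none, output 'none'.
Answer: none

Derivation:
Step 0: SEND seq=2000 -> fresh
Step 1: SEND seq=2020 -> fresh
Step 2: DROP seq=0 -> fresh
Step 3: SEND seq=68 -> fresh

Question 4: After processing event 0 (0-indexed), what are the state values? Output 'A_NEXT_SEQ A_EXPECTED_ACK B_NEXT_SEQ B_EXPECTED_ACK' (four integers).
After event 0: A_seq=0 A_ack=2020 B_seq=2020 B_ack=0

0 2020 2020 0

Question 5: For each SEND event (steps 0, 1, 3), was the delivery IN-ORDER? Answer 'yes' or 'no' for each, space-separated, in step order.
Answer: yes yes no

Derivation:
Step 0: SEND seq=2000 -> in-order
Step 1: SEND seq=2020 -> in-order
Step 3: SEND seq=68 -> out-of-order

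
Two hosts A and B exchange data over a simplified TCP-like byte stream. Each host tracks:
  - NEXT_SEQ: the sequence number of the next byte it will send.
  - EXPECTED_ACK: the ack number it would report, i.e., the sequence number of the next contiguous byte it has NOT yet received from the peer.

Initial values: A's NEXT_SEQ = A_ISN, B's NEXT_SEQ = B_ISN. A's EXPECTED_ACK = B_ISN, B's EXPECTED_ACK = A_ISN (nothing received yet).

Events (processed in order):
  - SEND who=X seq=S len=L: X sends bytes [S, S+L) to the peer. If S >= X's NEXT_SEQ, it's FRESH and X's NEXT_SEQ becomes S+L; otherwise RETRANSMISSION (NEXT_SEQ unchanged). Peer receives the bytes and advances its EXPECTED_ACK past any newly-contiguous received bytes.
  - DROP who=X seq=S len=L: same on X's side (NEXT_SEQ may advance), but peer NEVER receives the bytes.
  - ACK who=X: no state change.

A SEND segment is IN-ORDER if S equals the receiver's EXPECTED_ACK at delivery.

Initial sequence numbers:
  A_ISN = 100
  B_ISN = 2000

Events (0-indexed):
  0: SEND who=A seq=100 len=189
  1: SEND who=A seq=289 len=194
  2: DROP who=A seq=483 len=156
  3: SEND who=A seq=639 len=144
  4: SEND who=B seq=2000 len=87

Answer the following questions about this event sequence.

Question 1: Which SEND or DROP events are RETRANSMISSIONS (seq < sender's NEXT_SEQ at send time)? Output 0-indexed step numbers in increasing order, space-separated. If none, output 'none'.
Answer: none

Derivation:
Step 0: SEND seq=100 -> fresh
Step 1: SEND seq=289 -> fresh
Step 2: DROP seq=483 -> fresh
Step 3: SEND seq=639 -> fresh
Step 4: SEND seq=2000 -> fresh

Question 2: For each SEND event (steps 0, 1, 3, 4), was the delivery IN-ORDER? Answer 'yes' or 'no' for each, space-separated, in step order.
Step 0: SEND seq=100 -> in-order
Step 1: SEND seq=289 -> in-order
Step 3: SEND seq=639 -> out-of-order
Step 4: SEND seq=2000 -> in-order

Answer: yes yes no yes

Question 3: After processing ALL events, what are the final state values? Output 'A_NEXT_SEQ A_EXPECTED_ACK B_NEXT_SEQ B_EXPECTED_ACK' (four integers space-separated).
After event 0: A_seq=289 A_ack=2000 B_seq=2000 B_ack=289
After event 1: A_seq=483 A_ack=2000 B_seq=2000 B_ack=483
After event 2: A_seq=639 A_ack=2000 B_seq=2000 B_ack=483
After event 3: A_seq=783 A_ack=2000 B_seq=2000 B_ack=483
After event 4: A_seq=783 A_ack=2087 B_seq=2087 B_ack=483

Answer: 783 2087 2087 483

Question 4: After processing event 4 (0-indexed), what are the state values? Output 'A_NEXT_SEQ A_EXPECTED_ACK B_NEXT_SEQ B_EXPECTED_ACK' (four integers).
After event 0: A_seq=289 A_ack=2000 B_seq=2000 B_ack=289
After event 1: A_seq=483 A_ack=2000 B_seq=2000 B_ack=483
After event 2: A_seq=639 A_ack=2000 B_seq=2000 B_ack=483
After event 3: A_seq=783 A_ack=2000 B_seq=2000 B_ack=483
After event 4: A_seq=783 A_ack=2087 B_seq=2087 B_ack=483

783 2087 2087 483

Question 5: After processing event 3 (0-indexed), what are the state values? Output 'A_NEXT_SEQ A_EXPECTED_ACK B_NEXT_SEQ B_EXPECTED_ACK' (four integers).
After event 0: A_seq=289 A_ack=2000 B_seq=2000 B_ack=289
After event 1: A_seq=483 A_ack=2000 B_seq=2000 B_ack=483
After event 2: A_seq=639 A_ack=2000 B_seq=2000 B_ack=483
After event 3: A_seq=783 A_ack=2000 B_seq=2000 B_ack=483

783 2000 2000 483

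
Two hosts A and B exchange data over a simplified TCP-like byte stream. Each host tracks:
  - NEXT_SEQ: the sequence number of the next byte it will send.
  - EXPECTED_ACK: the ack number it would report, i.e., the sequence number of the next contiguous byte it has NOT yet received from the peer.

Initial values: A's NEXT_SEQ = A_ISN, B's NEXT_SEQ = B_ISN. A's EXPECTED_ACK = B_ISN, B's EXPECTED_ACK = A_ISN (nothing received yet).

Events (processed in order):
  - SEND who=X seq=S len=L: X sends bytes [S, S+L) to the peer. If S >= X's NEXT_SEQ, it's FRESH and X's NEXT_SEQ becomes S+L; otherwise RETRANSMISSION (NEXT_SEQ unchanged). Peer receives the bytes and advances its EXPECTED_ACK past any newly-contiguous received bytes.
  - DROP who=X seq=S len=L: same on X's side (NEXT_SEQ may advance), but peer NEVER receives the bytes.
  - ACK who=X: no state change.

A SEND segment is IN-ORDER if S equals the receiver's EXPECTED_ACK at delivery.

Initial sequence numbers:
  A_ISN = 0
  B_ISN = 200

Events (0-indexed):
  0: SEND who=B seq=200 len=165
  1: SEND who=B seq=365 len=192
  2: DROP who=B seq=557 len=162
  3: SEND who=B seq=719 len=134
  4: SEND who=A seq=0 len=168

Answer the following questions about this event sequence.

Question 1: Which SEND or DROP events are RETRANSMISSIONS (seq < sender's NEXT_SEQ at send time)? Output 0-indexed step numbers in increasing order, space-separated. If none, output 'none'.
Step 0: SEND seq=200 -> fresh
Step 1: SEND seq=365 -> fresh
Step 2: DROP seq=557 -> fresh
Step 3: SEND seq=719 -> fresh
Step 4: SEND seq=0 -> fresh

Answer: none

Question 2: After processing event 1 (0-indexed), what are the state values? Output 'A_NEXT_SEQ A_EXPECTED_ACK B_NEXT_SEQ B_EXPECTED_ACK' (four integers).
After event 0: A_seq=0 A_ack=365 B_seq=365 B_ack=0
After event 1: A_seq=0 A_ack=557 B_seq=557 B_ack=0

0 557 557 0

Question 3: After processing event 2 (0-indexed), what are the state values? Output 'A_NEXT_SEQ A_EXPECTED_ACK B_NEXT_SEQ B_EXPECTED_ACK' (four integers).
After event 0: A_seq=0 A_ack=365 B_seq=365 B_ack=0
After event 1: A_seq=0 A_ack=557 B_seq=557 B_ack=0
After event 2: A_seq=0 A_ack=557 B_seq=719 B_ack=0

0 557 719 0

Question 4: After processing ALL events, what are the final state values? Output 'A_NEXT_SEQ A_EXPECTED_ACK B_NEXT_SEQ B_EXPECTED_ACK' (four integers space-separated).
After event 0: A_seq=0 A_ack=365 B_seq=365 B_ack=0
After event 1: A_seq=0 A_ack=557 B_seq=557 B_ack=0
After event 2: A_seq=0 A_ack=557 B_seq=719 B_ack=0
After event 3: A_seq=0 A_ack=557 B_seq=853 B_ack=0
After event 4: A_seq=168 A_ack=557 B_seq=853 B_ack=168

Answer: 168 557 853 168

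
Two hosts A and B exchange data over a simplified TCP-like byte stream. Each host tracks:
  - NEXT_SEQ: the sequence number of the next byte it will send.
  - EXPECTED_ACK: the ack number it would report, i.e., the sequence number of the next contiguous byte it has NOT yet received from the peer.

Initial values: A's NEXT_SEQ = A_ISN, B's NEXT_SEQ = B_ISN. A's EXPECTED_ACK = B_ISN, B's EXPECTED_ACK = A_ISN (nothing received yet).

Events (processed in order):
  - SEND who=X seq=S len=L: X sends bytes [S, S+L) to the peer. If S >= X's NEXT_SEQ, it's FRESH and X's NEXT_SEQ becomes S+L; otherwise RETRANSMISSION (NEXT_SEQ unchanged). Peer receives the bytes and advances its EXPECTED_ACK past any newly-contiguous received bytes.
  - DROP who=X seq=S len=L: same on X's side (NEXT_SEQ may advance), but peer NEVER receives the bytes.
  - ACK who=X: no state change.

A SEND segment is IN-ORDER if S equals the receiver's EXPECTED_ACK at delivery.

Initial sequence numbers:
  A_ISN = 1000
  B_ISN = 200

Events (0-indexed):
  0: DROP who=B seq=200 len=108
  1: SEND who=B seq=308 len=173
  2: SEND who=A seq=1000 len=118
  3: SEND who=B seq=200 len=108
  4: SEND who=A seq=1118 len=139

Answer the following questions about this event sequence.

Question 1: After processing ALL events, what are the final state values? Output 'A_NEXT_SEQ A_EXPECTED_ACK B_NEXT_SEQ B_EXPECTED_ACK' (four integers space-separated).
Answer: 1257 481 481 1257

Derivation:
After event 0: A_seq=1000 A_ack=200 B_seq=308 B_ack=1000
After event 1: A_seq=1000 A_ack=200 B_seq=481 B_ack=1000
After event 2: A_seq=1118 A_ack=200 B_seq=481 B_ack=1118
After event 3: A_seq=1118 A_ack=481 B_seq=481 B_ack=1118
After event 4: A_seq=1257 A_ack=481 B_seq=481 B_ack=1257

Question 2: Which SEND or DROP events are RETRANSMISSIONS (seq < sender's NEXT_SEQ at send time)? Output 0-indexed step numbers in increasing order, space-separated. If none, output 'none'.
Answer: 3

Derivation:
Step 0: DROP seq=200 -> fresh
Step 1: SEND seq=308 -> fresh
Step 2: SEND seq=1000 -> fresh
Step 3: SEND seq=200 -> retransmit
Step 4: SEND seq=1118 -> fresh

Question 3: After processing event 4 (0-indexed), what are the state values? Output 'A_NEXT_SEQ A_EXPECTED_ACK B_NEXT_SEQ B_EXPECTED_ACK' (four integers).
After event 0: A_seq=1000 A_ack=200 B_seq=308 B_ack=1000
After event 1: A_seq=1000 A_ack=200 B_seq=481 B_ack=1000
After event 2: A_seq=1118 A_ack=200 B_seq=481 B_ack=1118
After event 3: A_seq=1118 A_ack=481 B_seq=481 B_ack=1118
After event 4: A_seq=1257 A_ack=481 B_seq=481 B_ack=1257

1257 481 481 1257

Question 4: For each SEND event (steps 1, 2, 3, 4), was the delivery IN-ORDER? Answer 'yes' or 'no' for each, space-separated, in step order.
Step 1: SEND seq=308 -> out-of-order
Step 2: SEND seq=1000 -> in-order
Step 3: SEND seq=200 -> in-order
Step 4: SEND seq=1118 -> in-order

Answer: no yes yes yes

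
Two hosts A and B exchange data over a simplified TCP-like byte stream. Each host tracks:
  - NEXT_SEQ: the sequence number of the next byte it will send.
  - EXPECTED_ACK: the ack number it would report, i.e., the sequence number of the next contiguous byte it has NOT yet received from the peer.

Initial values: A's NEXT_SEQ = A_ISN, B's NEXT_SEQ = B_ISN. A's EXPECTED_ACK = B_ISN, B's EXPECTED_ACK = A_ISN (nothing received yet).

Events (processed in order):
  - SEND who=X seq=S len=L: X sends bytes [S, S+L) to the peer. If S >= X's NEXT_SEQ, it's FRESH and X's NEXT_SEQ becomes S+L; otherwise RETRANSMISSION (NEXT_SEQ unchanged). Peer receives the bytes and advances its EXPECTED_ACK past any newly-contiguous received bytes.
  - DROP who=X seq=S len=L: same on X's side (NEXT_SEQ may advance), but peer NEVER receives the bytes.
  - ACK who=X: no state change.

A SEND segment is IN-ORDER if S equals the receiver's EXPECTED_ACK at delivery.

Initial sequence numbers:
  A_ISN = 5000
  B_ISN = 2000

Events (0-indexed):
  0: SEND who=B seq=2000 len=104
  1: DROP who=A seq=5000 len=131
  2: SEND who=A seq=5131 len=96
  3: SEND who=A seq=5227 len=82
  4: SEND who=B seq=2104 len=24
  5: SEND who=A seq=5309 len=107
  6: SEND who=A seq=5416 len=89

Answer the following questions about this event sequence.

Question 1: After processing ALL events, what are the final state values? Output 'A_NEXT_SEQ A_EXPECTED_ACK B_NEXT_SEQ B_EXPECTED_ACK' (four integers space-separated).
Answer: 5505 2128 2128 5000

Derivation:
After event 0: A_seq=5000 A_ack=2104 B_seq=2104 B_ack=5000
After event 1: A_seq=5131 A_ack=2104 B_seq=2104 B_ack=5000
After event 2: A_seq=5227 A_ack=2104 B_seq=2104 B_ack=5000
After event 3: A_seq=5309 A_ack=2104 B_seq=2104 B_ack=5000
After event 4: A_seq=5309 A_ack=2128 B_seq=2128 B_ack=5000
After event 5: A_seq=5416 A_ack=2128 B_seq=2128 B_ack=5000
After event 6: A_seq=5505 A_ack=2128 B_seq=2128 B_ack=5000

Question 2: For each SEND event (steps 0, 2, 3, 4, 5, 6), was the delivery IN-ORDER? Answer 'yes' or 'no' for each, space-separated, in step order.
Step 0: SEND seq=2000 -> in-order
Step 2: SEND seq=5131 -> out-of-order
Step 3: SEND seq=5227 -> out-of-order
Step 4: SEND seq=2104 -> in-order
Step 5: SEND seq=5309 -> out-of-order
Step 6: SEND seq=5416 -> out-of-order

Answer: yes no no yes no no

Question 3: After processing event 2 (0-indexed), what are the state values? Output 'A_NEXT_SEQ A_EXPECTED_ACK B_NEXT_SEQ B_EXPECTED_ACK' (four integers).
After event 0: A_seq=5000 A_ack=2104 B_seq=2104 B_ack=5000
After event 1: A_seq=5131 A_ack=2104 B_seq=2104 B_ack=5000
After event 2: A_seq=5227 A_ack=2104 B_seq=2104 B_ack=5000

5227 2104 2104 5000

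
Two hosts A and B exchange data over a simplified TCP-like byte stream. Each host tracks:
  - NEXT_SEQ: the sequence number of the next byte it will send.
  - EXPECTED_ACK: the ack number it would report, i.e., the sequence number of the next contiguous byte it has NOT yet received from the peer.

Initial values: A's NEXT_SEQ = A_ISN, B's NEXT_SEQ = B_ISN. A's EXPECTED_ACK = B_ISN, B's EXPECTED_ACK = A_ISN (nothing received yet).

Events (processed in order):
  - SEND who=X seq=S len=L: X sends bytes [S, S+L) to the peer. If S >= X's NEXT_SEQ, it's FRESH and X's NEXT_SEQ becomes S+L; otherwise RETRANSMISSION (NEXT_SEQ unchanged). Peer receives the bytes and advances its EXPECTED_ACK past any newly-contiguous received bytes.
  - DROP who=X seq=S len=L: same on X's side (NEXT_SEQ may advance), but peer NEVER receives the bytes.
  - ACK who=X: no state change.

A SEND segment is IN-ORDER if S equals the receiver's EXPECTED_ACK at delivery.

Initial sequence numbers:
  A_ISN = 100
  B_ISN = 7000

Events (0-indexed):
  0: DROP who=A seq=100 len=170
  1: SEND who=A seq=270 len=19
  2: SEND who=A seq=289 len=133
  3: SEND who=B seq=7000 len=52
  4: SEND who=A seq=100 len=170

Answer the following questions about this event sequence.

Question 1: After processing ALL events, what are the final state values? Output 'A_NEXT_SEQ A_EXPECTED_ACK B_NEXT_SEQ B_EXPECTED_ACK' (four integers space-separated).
After event 0: A_seq=270 A_ack=7000 B_seq=7000 B_ack=100
After event 1: A_seq=289 A_ack=7000 B_seq=7000 B_ack=100
After event 2: A_seq=422 A_ack=7000 B_seq=7000 B_ack=100
After event 3: A_seq=422 A_ack=7052 B_seq=7052 B_ack=100
After event 4: A_seq=422 A_ack=7052 B_seq=7052 B_ack=422

Answer: 422 7052 7052 422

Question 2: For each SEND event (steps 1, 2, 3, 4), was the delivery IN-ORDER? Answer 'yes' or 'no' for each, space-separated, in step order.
Step 1: SEND seq=270 -> out-of-order
Step 2: SEND seq=289 -> out-of-order
Step 3: SEND seq=7000 -> in-order
Step 4: SEND seq=100 -> in-order

Answer: no no yes yes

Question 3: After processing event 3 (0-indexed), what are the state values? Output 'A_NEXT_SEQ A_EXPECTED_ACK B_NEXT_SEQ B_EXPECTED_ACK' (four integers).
After event 0: A_seq=270 A_ack=7000 B_seq=7000 B_ack=100
After event 1: A_seq=289 A_ack=7000 B_seq=7000 B_ack=100
After event 2: A_seq=422 A_ack=7000 B_seq=7000 B_ack=100
After event 3: A_seq=422 A_ack=7052 B_seq=7052 B_ack=100

422 7052 7052 100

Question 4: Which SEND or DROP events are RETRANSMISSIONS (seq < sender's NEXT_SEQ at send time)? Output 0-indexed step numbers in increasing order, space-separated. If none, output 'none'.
Answer: 4

Derivation:
Step 0: DROP seq=100 -> fresh
Step 1: SEND seq=270 -> fresh
Step 2: SEND seq=289 -> fresh
Step 3: SEND seq=7000 -> fresh
Step 4: SEND seq=100 -> retransmit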